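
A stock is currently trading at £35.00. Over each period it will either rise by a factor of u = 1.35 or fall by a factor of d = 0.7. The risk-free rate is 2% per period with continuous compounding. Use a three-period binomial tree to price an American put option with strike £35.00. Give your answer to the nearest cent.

Risk-neutral probability p = (e^0.02 − 0.7)/(1.35 − 0.7) = 0.3202/0.6500 = 0.4926
Terminal stock prices: S_uuu = 86.11, S_uud = 44.65, S_udd = 23.15, S_ddd = 12
Terminal payoffs (K − S): max(-51.11, 0) = 0, max(-9.651, 0) = 0, max(11.85, 0) = 11.85, max(23, 0) = 23
Node uu (S = 63.79): continuation = e^(−0.02)·[0.4926·0.0000 + 0.5074·0.0000] = 0.0000; exercise value = 0.0000 ≤ continuation, so V_uu = 0.0000
Node ud (S = 33.07): continuation = e^(−0.02)·[0.4926·0.0000 + 0.5074·11.8475] = 5.8922; exercise value = 1.9250 ≤ continuation, so V_ud = 5.8922
Node dd (S = 17.15): continuation = e^(−0.02)·[0.4926·11.8475 + 0.5074·22.9950] = 17.1570; exercise value = 17.8500 > continuation, so V_dd = 17.8500 (exercise)
Node u (S = 47.25): continuation = e^(−0.02)·[0.4926·0.0000 + 0.5074·5.8922] = 2.9304; exercise value = 0.0000 ≤ continuation, so V_u = 2.9304
Node d (S = 24.5): continuation = e^(−0.02)·[0.4926·5.8922 + 0.5074·17.8500] = 11.7226; exercise value = 10.5000 ≤ continuation, so V_d = 11.7226
Node 0 (S = 35): continuation = e^(−0.02)·[0.4926·2.9304 + 0.5074·11.7226] = 7.2450; exercise value = 0.0000 ≤ continuation, so V_0 = 7.2450

£7.25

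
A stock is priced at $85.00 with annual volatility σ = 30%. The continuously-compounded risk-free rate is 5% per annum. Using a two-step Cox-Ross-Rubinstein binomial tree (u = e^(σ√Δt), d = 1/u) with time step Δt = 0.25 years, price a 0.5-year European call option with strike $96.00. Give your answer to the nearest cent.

CRR parameters: u = e^(σ√Δt) = e^(0.3·√0.25) = 1.1618, d = 1/u = 0.8607
Per-period rate: rΔt = 0.05·0.25 = 0.0125, so R = e^0.0125 = 1.0126
Risk-neutral probability p = (e^0.0125 − 0.8607)/(1.1618 − 0.8607) = 0.1519/0.3011 = 0.5043
Terminal stock prices: S_uu = 114.7, S_ud = 85, S_dd = 62.97
Terminal payoffs (S − K): max(18.74, 0) = 18.74, max(-11, 0) = 0, max(-33.03, 0) = 0
Node u (S = 98.76): V_u = e^(−0.0125)·[0.5043·18.7380 + 0.4957·0.0000] = 9.3330
Node d (S = 73.16): V_d = e^(−0.0125)·[0.5043·0.0000 + 0.4957·0.0000] = 0.0000
Node 0 (S = 85): V_0 = e^(−0.0125)·[0.5043·9.3330 + 0.4957·0.0000] = 4.6485

$4.65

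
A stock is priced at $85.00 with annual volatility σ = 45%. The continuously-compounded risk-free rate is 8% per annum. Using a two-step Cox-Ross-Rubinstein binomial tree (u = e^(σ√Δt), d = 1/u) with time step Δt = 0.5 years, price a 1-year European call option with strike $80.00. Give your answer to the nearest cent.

CRR parameters: u = e^(σ√Δt) = e^(0.45·√0.5) = 1.3746, d = 1/u = 0.7275
Per-period rate: rΔt = 0.08·0.5 = 0.04, so R = e^0.04 = 1.0408
Risk-neutral probability p = (e^0.04 − 0.7275)/(1.3746 − 0.7275) = 0.3134/0.6472 = 0.4842
Terminal stock prices: S_uu = 160.6, S_ud = 85, S_dd = 44.98
Terminal payoffs (S − K): max(80.62, 0) = 80.62, max(5, 0) = 5, max(-35.02, 0) = 0
Node u (S = 116.8): V_u = e^(−0.04)·[0.4842·80.6210 + 0.5158·5.0000] = 39.9820
Node d (S = 61.83): V_d = e^(−0.04)·[0.4842·5.0000 + 0.5158·0.0000] = 2.3259
Node 0 (S = 85): V_0 = e^(−0.04)·[0.4842·39.9820 + 0.5158·2.3259] = 19.7519

$19.75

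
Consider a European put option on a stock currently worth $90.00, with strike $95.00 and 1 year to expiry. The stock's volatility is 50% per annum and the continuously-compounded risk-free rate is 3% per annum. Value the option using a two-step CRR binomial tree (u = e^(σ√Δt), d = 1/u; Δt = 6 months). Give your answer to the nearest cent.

CRR parameters: u = e^(σ√Δt) = e^(0.5·√0.5) = 1.4241, d = 1/u = 0.7022
Per-period rate: rΔt = 0.03·0.5 = 0.015, so R = e^0.015 = 1.0151
Risk-neutral probability p = (e^0.015 − 0.7022)/(1.4241 − 0.7022) = 0.3129/0.7219 = 0.4335
Terminal stock prices: S_uu = 182.5, S_ud = 90, S_dd = 44.38
Terminal payoffs (K − S): max(-87.53, 0) = 0, max(5, 0) = 5, max(50.62, 0) = 50.62
Node u (S = 128.2): V_u = e^(−0.015)·[0.4335·0.0000 + 0.5665·5.0000] = 2.7906
Node d (S = 63.2): V_d = e^(−0.015)·[0.4335·5.0000 + 0.5665·50.6238] = 30.3887
Node 0 (S = 90): V_0 = e^(−0.015)·[0.4335·2.7906 + 0.5665·30.3887] = 18.1518

$18.15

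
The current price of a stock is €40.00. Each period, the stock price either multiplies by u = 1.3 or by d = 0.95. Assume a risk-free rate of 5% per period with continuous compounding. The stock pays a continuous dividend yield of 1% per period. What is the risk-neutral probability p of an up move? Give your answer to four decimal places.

Per-period risk-free factor R = e^0.05 = 1.0513; dividend-adjusted growth = e^(0.05−0.01) = 1.0408.
Risk-neutral probability p = (1.0408 − 0.95)/(1.3 − 0.95) = 0.0908/0.3500 = 0.2595

p = 0.2595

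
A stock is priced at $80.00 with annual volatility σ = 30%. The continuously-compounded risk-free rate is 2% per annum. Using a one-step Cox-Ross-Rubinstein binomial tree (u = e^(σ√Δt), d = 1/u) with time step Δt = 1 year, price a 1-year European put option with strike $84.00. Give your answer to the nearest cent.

$13.12

CRR parameters: u = e^(σ√Δt) = e^(0.3·√1) = 1.3499, d = 1/u = 0.7408
Per-period rate: rΔt = 0.02·1 = 0.02, so R = e^0.02 = 1.0202
Risk-neutral probability p = (e^0.02 − 0.7408)/(1.3499 − 0.7408) = 0.2794/0.6090 = 0.4587
Terminal stock prices: S_u = 108, S_d = 59.27
Terminal payoffs (K − S): max(-23.99, 0) = 0, max(24.73, 0) = 24.73
Node 0 (S = 80): V_0 = e^(−0.02)·[0.4587·0.0000 + 0.5413·24.7345] = 13.1230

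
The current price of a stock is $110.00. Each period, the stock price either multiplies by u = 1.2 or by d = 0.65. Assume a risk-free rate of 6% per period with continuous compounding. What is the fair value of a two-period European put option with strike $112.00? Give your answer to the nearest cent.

Risk-neutral probability p = (e^0.06 − 0.65)/(1.2 − 0.65) = 0.4118/0.5500 = 0.7488
Terminal stock prices: S_uu = 158.4, S_ud = 85.8, S_dd = 46.48
Terminal payoffs (K − S): max(-46.4, 0) = 0, max(26.2, 0) = 26.2, max(65.53, 0) = 65.53
Node u (S = 132): V_u = e^(−0.06)·[0.7488·0.0000 + 0.2512·26.2000] = 6.1983
Node d (S = 71.5): V_d = e^(−0.06)·[0.7488·26.2000 + 0.2512·65.5250] = 33.9776
Node 0 (S = 110): V_0 = e^(−0.06)·[0.7488·6.1983 + 0.2512·33.9776] = 12.4093

$12.41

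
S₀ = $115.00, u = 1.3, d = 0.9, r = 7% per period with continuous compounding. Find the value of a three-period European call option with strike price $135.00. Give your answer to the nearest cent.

Risk-neutral probability p = (e^0.07 − 0.9)/(1.3 − 0.9) = 0.1725/0.4000 = 0.4313
Terminal stock prices: S_uuu = 252.7, S_uud = 174.9, S_udd = 121.1, S_ddd = 83.84
Terminal payoffs (S − K): max(117.7, 0) = 117.7, max(39.92, 0) = 39.92, max(-13.9, 0) = 0, max(-51.16, 0) = 0
Node uu (S = 194.4): V_uu = e^(−0.07)·[0.4313·117.6550 + 0.5687·39.9150] = 68.4768
Node ud (S = 134.6): V_ud = e^(−0.07)·[0.4313·39.9150 + 0.5687·0.0000] = 16.0504
Node dd (S = 93.15): V_dd = e^(−0.07)·[0.4313·0.0000 + 0.5687·0.0000] = 0.0000
Node u (S = 149.5): V_u = e^(−0.07)·[0.4313·68.4768 + 0.5687·16.0504] = 36.0467
Node d (S = 103.5): V_d = e^(−0.07)·[0.4313·16.0504 + 0.5687·0.0000] = 6.4541
Node 0 (S = 115): V_0 = e^(−0.07)·[0.4313·36.0467 + 0.5687·6.4541] = 17.9173

$17.92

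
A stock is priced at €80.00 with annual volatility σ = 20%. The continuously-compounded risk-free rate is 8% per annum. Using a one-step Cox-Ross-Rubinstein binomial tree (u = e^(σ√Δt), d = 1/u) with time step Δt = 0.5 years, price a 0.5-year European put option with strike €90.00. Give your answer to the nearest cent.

CRR parameters: u = e^(σ√Δt) = e^(0.2·√0.5) = 1.1519, d = 1/u = 0.8681
Per-period rate: rΔt = 0.08·0.5 = 0.04, so R = e^0.04 = 1.0408
Risk-neutral probability p = (e^0.04 − 0.8681)/(1.1519 − 0.8681) = 0.1727/0.2838 = 0.6085
Terminal stock prices: S_u = 92.15, S_d = 69.45
Terminal payoffs (K − S): max(-2.153, 0) = 0, max(20.55, 0) = 20.55
Node 0 (S = 80): V_0 = e^(−0.04)·[0.6085·0.0000 + 0.3915·20.5501] = 7.7297

€7.73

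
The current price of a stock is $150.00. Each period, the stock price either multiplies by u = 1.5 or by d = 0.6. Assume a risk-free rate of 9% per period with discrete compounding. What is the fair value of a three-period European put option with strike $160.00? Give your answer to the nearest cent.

$29.99

Risk-neutral probability p = (1 + 0.09 − 0.6)/(1.5 − 0.6) = 0.4900/0.9000 = 0.5444
Terminal stock prices: S_uuu = 506.2, S_uud = 202.5, S_udd = 81, S_ddd = 32.4
Terminal payoffs (K − S): max(-346.2, 0) = 0, max(-42.5, 0) = 0, max(79, 0) = 79, max(127.6, 0) = 127.6
Node uu (S = 337.5): V_uu = 1/1.09·[0.5444·0.0000 + 0.4556·0.0000] = 0.0000
Node ud (S = 135): V_ud = 1/1.09·[0.5444·0.0000 + 0.4556·79.0000] = 33.0173
Node dd (S = 54): V_dd = 1/1.09·[0.5444·79.0000 + 0.4556·127.6000] = 92.7890
Node u (S = 225): V_u = 1/1.09·[0.5444·0.0000 + 0.4556·33.0173] = 13.7993
Node d (S = 90): V_d = 1/1.09·[0.5444·33.0173 + 0.4556·92.7890] = 55.2721
Node 0 (S = 150): V_0 = 1/1.09·[0.5444·13.7993 + 0.4556·55.2721] = 29.9931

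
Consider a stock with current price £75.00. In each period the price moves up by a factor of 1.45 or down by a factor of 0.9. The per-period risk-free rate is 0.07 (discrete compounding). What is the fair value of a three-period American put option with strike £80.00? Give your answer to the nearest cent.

Risk-neutral probability p = (1 + 0.07 − 0.9)/(1.45 − 0.9) = 0.1700/0.5500 = 0.3091
Terminal stock prices: S_uuu = 228.6, S_uud = 141.9, S_udd = 88.09, S_ddd = 54.68
Terminal payoffs (K − S): max(-148.6, 0) = 0, max(-61.92, 0) = 0, max(-8.088, 0) = 0, max(25.32, 0) = 25.32
Node uu (S = 157.7): continuation = 1/1.07·[0.3091·0.0000 + 0.6909·0.0000] = 0.0000; exercise value = 0.0000 ≤ continuation, so V_uu = 0.0000
Node ud (S = 97.88): continuation = 1/1.07·[0.3091·0.0000 + 0.6909·0.0000] = 0.0000; exercise value = 0.0000 ≤ continuation, so V_ud = 0.0000
Node dd (S = 60.75): continuation = 1/1.07·[0.3091·0.0000 + 0.6909·25.3250] = 16.3526; exercise value = 19.2500 > continuation, so V_dd = 19.2500 (exercise)
Node u (S = 108.8): continuation = 1/1.07·[0.3091·0.0000 + 0.6909·0.0000] = 0.0000; exercise value = 0.0000 ≤ continuation, so V_u = 0.0000
Node d (S = 67.5): continuation = 1/1.07·[0.3091·0.0000 + 0.6909·19.2500] = 12.4299; exercise value = 12.5000 > continuation, so V_d = 12.5000 (exercise)
Node 0 (S = 75): continuation = 1/1.07·[0.3091·0.0000 + 0.6909·12.5000] = 8.0714; exercise value = 5.0000 ≤ continuation, so V_0 = 8.0714

£8.07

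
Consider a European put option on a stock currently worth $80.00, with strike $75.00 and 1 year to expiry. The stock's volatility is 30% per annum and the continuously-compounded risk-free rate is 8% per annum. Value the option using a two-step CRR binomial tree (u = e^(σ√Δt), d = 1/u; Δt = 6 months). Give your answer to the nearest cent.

$4.38

CRR parameters: u = e^(σ√Δt) = e^(0.3·√0.5) = 1.2363, d = 1/u = 0.8089
Per-period rate: rΔt = 0.08·0.5 = 0.04, so R = e^0.04 = 1.0408
Risk-neutral probability p = (e^0.04 − 0.8089)/(1.2363 − 0.8089) = 0.2320/0.4275 = 0.5426
Terminal stock prices: S_uu = 122.3, S_ud = 80, S_dd = 52.34
Terminal payoffs (K − S): max(-47.28, 0) = 0, max(-5, 0) = 0, max(22.66, 0) = 22.66
Node u (S = 98.9): V_u = e^(−0.04)·[0.5426·0.0000 + 0.4574·0.0000] = 0.0000
Node d (S = 64.71): V_d = e^(−0.04)·[0.5426·0.0000 + 0.4574·22.6599] = 9.9574
Node 0 (S = 80): V_0 = e^(−0.04)·[0.5426·0.0000 + 0.4574·9.9574] = 4.3755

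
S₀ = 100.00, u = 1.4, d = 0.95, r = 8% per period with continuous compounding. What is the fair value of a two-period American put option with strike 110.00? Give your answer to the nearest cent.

Risk-neutral probability p = (e^0.08 − 0.95)/(1.4 − 0.95) = 0.1333/0.4500 = 0.2962
Terminal stock prices: S_uu = 196, S_ud = 133, S_dd = 90.25
Terminal payoffs (K − S): max(-86, 0) = 0, max(-23, 0) = 0, max(19.75, 0) = 19.75
Node u (S = 140): continuation = e^(−0.08)·[0.2962·0.0000 + 0.7038·0.0000] = 0.0000; exercise value = 0.0000 ≤ continuation, so V_u = 0.0000
Node d (S = 95): continuation = e^(−0.08)·[0.2962·0.0000 + 0.7038·19.7500] = 12.8315; exercise value = 15.0000 > continuation, so V_d = 15.0000 (exercise)
Node 0 (S = 100): continuation = e^(−0.08)·[0.2962·0.0000 + 0.7038·15.0000] = 9.7454; exercise value = 10.0000 > continuation, so V_0 = 10.0000 (exercise)

10.00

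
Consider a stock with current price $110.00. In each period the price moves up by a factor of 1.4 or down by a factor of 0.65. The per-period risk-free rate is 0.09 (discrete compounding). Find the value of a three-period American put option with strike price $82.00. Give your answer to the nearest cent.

Risk-neutral probability p = (1 + 0.09 − 0.65)/(1.4 − 0.65) = 0.4400/0.7500 = 0.5867
Terminal stock prices: S_uuu = 301.8, S_uud = 140.1, S_udd = 65.07, S_ddd = 30.21
Terminal payoffs (K − S): max(-219.8, 0) = 0, max(-58.14, 0) = 0, max(16.93, 0) = 16.93, max(51.79, 0) = 51.79
Node uu (S = 215.6): continuation = 1/1.09·[0.5867·0.0000 + 0.4133·0.0000] = 0.0000; exercise value = 0.0000 ≤ continuation, so V_uu = 0.0000
Node ud (S = 100.1): continuation = 1/1.09·[0.5867·0.0000 + 0.4133·16.9350] = 6.4218; exercise value = 0.0000 ≤ continuation, so V_ud = 6.4218
Node dd (S = 46.48): continuation = 1/1.09·[0.5867·16.9350 + 0.4133·51.7912] = 28.7544; exercise value = 35.5250 > continuation, so V_dd = 35.5250 (exercise)
Node u (S = 154): continuation = 1/1.09·[0.5867·0.0000 + 0.4133·6.4218] = 2.4352; exercise value = 0.0000 ≤ continuation, so V_u = 2.4352
Node d (S = 71.5): continuation = 1/1.09·[0.5867·6.4218 + 0.4133·35.5250] = 16.9277; exercise value = 10.5000 ≤ continuation, so V_d = 16.9277
Node 0 (S = 110): continuation = 1/1.09·[0.5867·2.4352 + 0.4133·16.9277] = 7.7297; exercise value = 0.0000 ≤ continuation, so V_0 = 7.7297

$7.73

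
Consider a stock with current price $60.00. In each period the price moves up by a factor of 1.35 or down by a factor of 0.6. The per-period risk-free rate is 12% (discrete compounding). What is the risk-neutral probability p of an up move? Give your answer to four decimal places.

p = 0.6933

Risk-neutral probability p = (1 + 0.12 − 0.6)/(1.35 − 0.6) = 0.5200/0.7500 = 0.6933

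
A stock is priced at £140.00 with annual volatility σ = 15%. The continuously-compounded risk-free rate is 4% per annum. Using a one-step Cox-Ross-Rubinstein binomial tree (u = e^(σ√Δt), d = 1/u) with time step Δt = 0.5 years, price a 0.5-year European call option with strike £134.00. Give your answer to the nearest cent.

£12.07

CRR parameters: u = e^(σ√Δt) = e^(0.15·√0.5) = 1.1119, d = 1/u = 0.8994
Per-period rate: rΔt = 0.04·0.5 = 0.02, so R = e^0.02 = 1.0202
Risk-neutral probability p = (e^0.02 − 0.8994)/(1.1119 − 0.8994) = 0.1208/0.2125 = 0.5686
Terminal stock prices: S_u = 155.7, S_d = 125.9
Terminal payoffs (S − K): max(21.67, 0) = 21.67, max(-8.089, 0) = 0
Node 0 (S = 140): V_0 = e^(−0.02)·[0.5686·21.6653 + 0.4314·0.0000] = 12.0741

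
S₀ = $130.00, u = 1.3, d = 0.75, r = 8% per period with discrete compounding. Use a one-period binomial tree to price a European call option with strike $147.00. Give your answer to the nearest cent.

Risk-neutral probability p = (1 + 0.08 − 0.75)/(1.3 − 0.75) = 0.3300/0.5500 = 0.6000
Terminal stock prices: S_u = 169, S_d = 97.5
Terminal payoffs (S − K): max(22, 0) = 22, max(-49.5, 0) = 0
Node 0 (S = 130): V_0 = 1/1.08·[0.6000·22.0000 + 0.4000·0.0000] = 12.2222

$12.22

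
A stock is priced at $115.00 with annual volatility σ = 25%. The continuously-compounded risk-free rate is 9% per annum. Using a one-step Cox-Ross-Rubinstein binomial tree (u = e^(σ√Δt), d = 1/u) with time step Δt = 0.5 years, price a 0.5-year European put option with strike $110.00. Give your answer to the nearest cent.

CRR parameters: u = e^(σ√Δt) = e^(0.25·√0.5) = 1.1934, d = 1/u = 0.8380
Per-period rate: rΔt = 0.09·0.5 = 0.045, so R = e^0.045 = 1.0460
Risk-neutral probability p = (e^0.045 − 0.8380)/(1.1934 − 0.8380) = 0.2081/0.3554 = 0.5854
Terminal stock prices: S_u = 137.2, S_d = 96.37
Terminal payoffs (K − S): max(-27.24, 0) = 0, max(13.63, 0) = 13.63
Node 0 (S = 115): V_0 = e^(−0.045)·[0.5854·0.0000 + 0.4146·13.6338] = 5.4034

$5.40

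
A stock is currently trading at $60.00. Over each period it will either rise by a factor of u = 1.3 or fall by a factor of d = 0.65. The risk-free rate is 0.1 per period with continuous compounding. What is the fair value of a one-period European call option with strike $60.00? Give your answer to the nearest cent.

$11.41

Risk-neutral probability p = (e^0.1 − 0.65)/(1.3 − 0.65) = 0.4552/0.6500 = 0.7003
Terminal stock prices: S_u = 78, S_d = 39
Terminal payoffs (S − K): max(18, 0) = 18, max(-21, 0) = 0
Node 0 (S = 60): V_0 = e^(−0.1)·[0.7003·18.0000 + 0.2997·0.0000] = 11.4052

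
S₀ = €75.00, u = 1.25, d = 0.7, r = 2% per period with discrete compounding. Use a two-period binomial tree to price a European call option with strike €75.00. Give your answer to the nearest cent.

€13.73

Risk-neutral probability p = (1 + 0.02 − 0.7)/(1.25 − 0.7) = 0.3200/0.5500 = 0.5818
Terminal stock prices: S_uu = 117.2, S_ud = 65.62, S_dd = 36.75
Terminal payoffs (S − K): max(42.19, 0) = 42.19, max(-9.375, 0) = 0, max(-38.25, 0) = 0
Node u (S = 93.75): V_u = 1/1.02·[0.5818·42.1875 + 0.4182·0.0000] = 24.0642
Node d (S = 52.5): V_d = 1/1.02·[0.5818·0.0000 + 0.4182·0.0000] = 0.0000
Node 0 (S = 75): V_0 = 1/1.02·[0.5818·24.0642 + 0.4182·0.0000] = 13.7264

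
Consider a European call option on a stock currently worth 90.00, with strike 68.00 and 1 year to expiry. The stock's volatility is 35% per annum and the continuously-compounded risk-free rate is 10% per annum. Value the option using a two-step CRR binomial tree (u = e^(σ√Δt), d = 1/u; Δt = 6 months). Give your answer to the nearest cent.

30.98

CRR parameters: u = e^(σ√Δt) = e^(0.35·√0.5) = 1.2808, d = 1/u = 0.7808
Per-period rate: rΔt = 0.1·0.5 = 0.05, so R = e^0.05 = 1.0513
Risk-neutral probability p = (e^0.05 − 0.7808)/(1.2808 − 0.7808) = 0.2705/0.5000 = 0.5410
Terminal stock prices: S_uu = 147.6, S_ud = 90, S_dd = 54.86
Terminal payoffs (S − K): max(79.64, 0) = 79.64, max(22, 0) = 22, max(-13.14, 0) = 0
Node u (S = 115.3): V_u = e^(−0.05)·[0.5410·79.6411 + 0.4590·22.0000] = 50.5887
Node d (S = 70.27): V_d = e^(−0.05)·[0.5410·22.0000 + 0.4590·0.0000] = 11.3210
Node 0 (S = 90): V_0 = e^(−0.05)·[0.5410·50.5887 + 0.4590·11.3210] = 30.9757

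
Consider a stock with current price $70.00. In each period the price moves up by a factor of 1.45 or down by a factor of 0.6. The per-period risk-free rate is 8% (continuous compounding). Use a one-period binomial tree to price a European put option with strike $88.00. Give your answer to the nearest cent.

$18.32

Risk-neutral probability p = (e^0.08 − 0.6)/(1.45 − 0.6) = 0.4833/0.8500 = 0.5686
Terminal stock prices: S_u = 101.5, S_d = 42
Terminal payoffs (K − S): max(-13.5, 0) = 0, max(46, 0) = 46
Node 0 (S = 70): V_0 = e^(−0.08)·[0.5686·0.0000 + 0.4314·46.0000] = 18.3198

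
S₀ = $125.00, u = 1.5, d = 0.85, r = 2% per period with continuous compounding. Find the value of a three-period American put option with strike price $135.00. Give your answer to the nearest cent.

Risk-neutral probability p = (e^0.02 − 0.85)/(1.5 − 0.85) = 0.1702/0.6500 = 0.2618
Terminal stock prices: S_uuu = 421.9, S_uud = 239.1, S_udd = 135.5, S_ddd = 76.77
Terminal payoffs (K − S): max(-286.9, 0) = 0, max(-104.1, 0) = 0, max(-0.4687, 0) = 0, max(58.23, 0) = 58.23
Node uu (S = 281.2): continuation = e^(−0.02)·[0.2618·0.0000 + 0.7382·0.0000] = 0.0000; exercise value = 0.0000 ≤ continuation, so V_uu = 0.0000
Node ud (S = 159.4): continuation = e^(−0.02)·[0.2618·0.0000 + 0.7382·0.0000] = 0.0000; exercise value = 0.0000 ≤ continuation, so V_ud = 0.0000
Node dd (S = 90.31): continuation = e^(−0.02)·[0.2618·0.0000 + 0.7382·58.2344] = 42.1346; exercise value = 44.6875 > continuation, so V_dd = 44.6875 (exercise)
Node u (S = 187.5): continuation = e^(−0.02)·[0.2618·0.0000 + 0.7382·0.0000] = 0.0000; exercise value = 0.0000 ≤ continuation, so V_u = 0.0000
Node d (S = 106.2): continuation = e^(−0.02)·[0.2618·0.0000 + 0.7382·44.6875] = 32.3330; exercise value = 28.7500 ≤ continuation, so V_d = 32.3330
Node 0 (S = 125): continuation = e^(−0.02)·[0.2618·0.0000 + 0.7382·32.3330] = 23.3941; exercise value = 10.0000 ≤ continuation, so V_0 = 23.3941

$23.39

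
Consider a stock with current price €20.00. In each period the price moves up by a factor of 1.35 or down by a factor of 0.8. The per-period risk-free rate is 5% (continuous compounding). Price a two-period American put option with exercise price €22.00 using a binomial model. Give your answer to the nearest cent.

Risk-neutral probability p = (e^0.05 − 0.8)/(1.35 − 0.8) = 0.2513/0.5500 = 0.4569
Terminal stock prices: S_uu = 36.45, S_ud = 21.6, S_dd = 12.8
Terminal payoffs (K − S): max(-14.45, 0) = 0, max(0.4, 0) = 0.4, max(9.2, 0) = 9.2
Node u (S = 27): continuation = e^(−0.05)·[0.4569·0.0000 + 0.5431·0.4000] = 0.2067; exercise value = 0.0000 ≤ continuation, so V_u = 0.2067
Node d (S = 16): continuation = e^(−0.05)·[0.4569·0.4000 + 0.5431·9.2000] = 4.9270; exercise value = 6.0000 > continuation, so V_d = 6.0000 (exercise)
Node 0 (S = 20): continuation = e^(−0.05)·[0.4569·0.2067 + 0.5431·6.0000] = 3.1897; exercise value = 2.0000 ≤ continuation, so V_0 = 3.1897

€3.19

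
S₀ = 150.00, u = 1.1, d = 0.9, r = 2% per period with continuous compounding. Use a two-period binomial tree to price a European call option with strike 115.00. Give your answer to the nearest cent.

Risk-neutral probability p = (e^0.02 − 0.9)/(1.1 − 0.9) = 0.1202/0.2000 = 0.6010
Terminal stock prices: S_uu = 181.5, S_ud = 148.5, S_dd = 121.5
Terminal payoffs (S − K): max(66.5, 0) = 66.5, max(33.5, 0) = 33.5, max(6.5, 0) = 6.5
Node u (S = 165): V_u = e^(−0.02)·[0.6010·66.5000 + 0.3990·33.5000] = 52.2772
Node d (S = 135): V_d = e^(−0.02)·[0.6010·33.5000 + 0.3990·6.5000] = 22.2772
Node 0 (S = 150): V_0 = e^(−0.02)·[0.6010·52.2772 + 0.3990·22.2772] = 39.5092

39.51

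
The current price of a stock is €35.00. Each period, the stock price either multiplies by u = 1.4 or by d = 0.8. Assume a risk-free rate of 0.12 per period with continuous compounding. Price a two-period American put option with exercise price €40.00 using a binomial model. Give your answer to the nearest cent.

€5.00

Risk-neutral probability p = (e^0.12 − 0.8)/(1.4 − 0.8) = 0.3275/0.6000 = 0.5458
Terminal stock prices: S_uu = 68.6, S_ud = 39.2, S_dd = 22.4
Terminal payoffs (K − S): max(-28.6, 0) = 0, max(0.8, 0) = 0.8, max(17.6, 0) = 17.6
Node u (S = 49): continuation = e^(−0.12)·[0.5458·0.0000 + 0.4542·0.8000] = 0.3223; exercise value = 0.0000 ≤ continuation, so V_u = 0.3223
Node d (S = 28): continuation = e^(−0.12)·[0.5458·0.8000 + 0.4542·17.6000] = 7.4768; exercise value = 12.0000 > continuation, so V_d = 12.0000 (exercise)
Node 0 (S = 35): continuation = e^(−0.12)·[0.5458·0.3223 + 0.4542·12.0000] = 4.9898; exercise value = 5.0000 > continuation, so V_0 = 5.0000 (exercise)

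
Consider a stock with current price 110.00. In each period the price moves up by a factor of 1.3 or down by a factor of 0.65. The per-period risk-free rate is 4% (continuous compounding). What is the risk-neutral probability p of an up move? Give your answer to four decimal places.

p = 0.6012

Risk-neutral probability p = (e^0.04 − 0.65)/(1.3 − 0.65) = 0.3908/0.6500 = 0.6012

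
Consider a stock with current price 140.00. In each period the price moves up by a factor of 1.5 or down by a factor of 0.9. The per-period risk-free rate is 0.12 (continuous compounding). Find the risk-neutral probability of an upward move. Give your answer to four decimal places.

p = 0.3792

Risk-neutral probability p = (e^0.12 − 0.9)/(1.5 − 0.9) = 0.2275/0.6000 = 0.3792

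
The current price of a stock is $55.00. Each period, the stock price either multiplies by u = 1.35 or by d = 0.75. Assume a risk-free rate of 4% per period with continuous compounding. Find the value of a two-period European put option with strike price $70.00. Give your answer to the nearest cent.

Risk-neutral probability p = (e^0.04 − 0.75)/(1.35 − 0.75) = 0.2908/0.6000 = 0.4847
Terminal stock prices: S_uu = 100.2, S_ud = 55.69, S_dd = 30.94
Terminal payoffs (K − S): max(-30.24, 0) = 0, max(14.31, 0) = 14.31, max(39.06, 0) = 39.06
Node u (S = 74.25): V_u = e^(−0.04)·[0.4847·0.0000 + 0.5153·14.3125] = 7.0863
Node d (S = 41.25): V_d = e^(−0.04)·[0.4847·14.3125 + 0.5153·39.0625] = 26.0053
Node 0 (S = 55): V_0 = e^(−0.04)·[0.4847·7.0863 + 0.5153·26.0053] = 16.1754

$16.18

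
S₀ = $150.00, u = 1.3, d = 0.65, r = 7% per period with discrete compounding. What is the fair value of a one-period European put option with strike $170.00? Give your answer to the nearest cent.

$23.98

Risk-neutral probability p = (1 + 0.07 − 0.65)/(1.3 − 0.65) = 0.4200/0.6500 = 0.6462
Terminal stock prices: S_u = 195, S_d = 97.5
Terminal payoffs (K − S): max(-25, 0) = 0, max(72.5, 0) = 72.5
Node 0 (S = 150): V_0 = 1/1.07·[0.6462·0.0000 + 0.3538·72.5000] = 23.9756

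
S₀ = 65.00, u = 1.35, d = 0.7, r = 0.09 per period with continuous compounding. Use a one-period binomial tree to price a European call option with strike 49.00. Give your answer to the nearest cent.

Risk-neutral probability p = (e^0.09 − 0.7)/(1.35 − 0.7) = 0.3942/0.6500 = 0.6064
Terminal stock prices: S_u = 87.75, S_d = 45.5
Terminal payoffs (S − K): max(38.75, 0) = 38.75, max(-3.5, 0) = 0
Node 0 (S = 65): V_0 = e^(−0.09)·[0.6064·38.7500 + 0.3936·0.0000] = 21.4763

21.48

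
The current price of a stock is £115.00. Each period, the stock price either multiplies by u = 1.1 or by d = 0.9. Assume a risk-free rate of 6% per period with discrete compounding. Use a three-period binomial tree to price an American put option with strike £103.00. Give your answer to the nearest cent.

Risk-neutral probability p = (1 + 0.06 − 0.9)/(1.1 − 0.9) = 0.1600/0.2000 = 0.8000
Terminal stock prices: S_uuu = 153.1, S_uud = 125.2, S_udd = 102.5, S_ddd = 83.84
Terminal payoffs (K − S): max(-50.07, 0) = 0, max(-22.24, 0) = 0, max(0.535, 0) = 0.535, max(19.16, 0) = 19.16
Node uu (S = 139.2): continuation = 1/1.06·[0.8000·0.0000 + 0.2000·0.0000] = 0.0000; exercise value = 0.0000 ≤ continuation, so V_uu = 0.0000
Node ud (S = 113.9): continuation = 1/1.06·[0.8000·0.0000 + 0.2000·0.5350] = 0.1009; exercise value = 0.0000 ≤ continuation, so V_ud = 0.1009
Node dd (S = 93.15): continuation = 1/1.06·[0.8000·0.5350 + 0.2000·19.1650] = 4.0198; exercise value = 9.8500 > continuation, so V_dd = 9.8500 (exercise)
Node u (S = 126.5): continuation = 1/1.06·[0.8000·0.0000 + 0.2000·0.1009] = 0.0190; exercise value = 0.0000 ≤ continuation, so V_u = 0.0190
Node d (S = 103.5): continuation = 1/1.06·[0.8000·0.1009 + 0.2000·9.8500] = 1.9347; exercise value = 0.0000 ≤ continuation, so V_d = 1.9347
Node 0 (S = 115): continuation = 1/1.06·[0.8000·0.0190 + 0.2000·1.9347] = 0.3794; exercise value = 0.0000 ≤ continuation, so V_0 = 0.3794

£0.38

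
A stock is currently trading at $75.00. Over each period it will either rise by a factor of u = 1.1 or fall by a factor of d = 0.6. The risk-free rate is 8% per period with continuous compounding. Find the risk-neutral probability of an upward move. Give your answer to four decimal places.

p = 0.9666

Risk-neutral probability p = (e^0.08 − 0.6)/(1.1 − 0.6) = 0.4833/0.5000 = 0.9666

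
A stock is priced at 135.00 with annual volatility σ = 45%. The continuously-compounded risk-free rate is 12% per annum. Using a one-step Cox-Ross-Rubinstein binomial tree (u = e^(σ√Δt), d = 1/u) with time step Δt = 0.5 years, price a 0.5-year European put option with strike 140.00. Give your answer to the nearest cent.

19.02

CRR parameters: u = e^(σ√Δt) = e^(0.45·√0.5) = 1.3746, d = 1/u = 0.7275
Per-period rate: rΔt = 0.12·0.5 = 0.06, so R = e^0.06 = 1.0618
Risk-neutral probability p = (e^0.06 − 0.7275)/(1.3746 − 0.7275) = 0.3344/0.6472 = 0.5167
Terminal stock prices: S_u = 185.6, S_d = 98.21
Terminal payoffs (K − S): max(-45.58, 0) = 0, max(41.79, 0) = 41.79
Node 0 (S = 135): V_0 = e^(−0.06)·[0.5167·0.0000 + 0.4833·41.7931] = 19.0238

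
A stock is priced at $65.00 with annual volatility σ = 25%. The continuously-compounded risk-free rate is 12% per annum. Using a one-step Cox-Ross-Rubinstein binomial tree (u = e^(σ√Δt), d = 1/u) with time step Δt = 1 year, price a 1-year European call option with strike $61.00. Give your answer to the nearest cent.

$13.75

CRR parameters: u = e^(σ√Δt) = e^(0.25·√1) = 1.2840, d = 1/u = 0.7788
Per-period rate: rΔt = 0.12·1 = 0.12, so R = e^0.12 = 1.1275
Risk-neutral probability p = (e^0.12 − 0.7788)/(1.2840 − 0.7788) = 0.3487/0.5052 = 0.6902
Terminal stock prices: S_u = 83.46, S_d = 50.62
Terminal payoffs (S − K): max(22.46, 0) = 22.46, max(-10.38, 0) = 0
Node 0 (S = 65): V_0 = e^(−0.12)·[0.6902·22.4617 + 0.3098·0.0000] = 13.7496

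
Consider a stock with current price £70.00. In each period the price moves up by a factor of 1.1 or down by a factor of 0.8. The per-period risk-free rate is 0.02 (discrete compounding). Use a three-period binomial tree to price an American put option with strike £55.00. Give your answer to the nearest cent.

£1.26

Risk-neutral probability p = (1 + 0.02 − 0.8)/(1.1 − 0.8) = 0.2200/0.3000 = 0.7333
Terminal stock prices: S_uuu = 93.17, S_uud = 67.76, S_udd = 49.28, S_ddd = 35.84
Terminal payoffs (K − S): max(-38.17, 0) = 0, max(-12.76, 0) = 0, max(5.72, 0) = 5.72, max(19.16, 0) = 19.16
Node uu (S = 84.7): continuation = 1/1.02·[0.7333·0.0000 + 0.2667·0.0000] = 0.0000; exercise value = 0.0000 ≤ continuation, so V_uu = 0.0000
Node ud (S = 61.6): continuation = 1/1.02·[0.7333·0.0000 + 0.2667·5.7200] = 1.4954; exercise value = 0.0000 ≤ continuation, so V_ud = 1.4954
Node dd (S = 44.8): continuation = 1/1.02·[0.7333·5.7200 + 0.2667·19.1600] = 9.1216; exercise value = 10.2000 > continuation, so V_dd = 10.2000 (exercise)
Node u (S = 77): continuation = 1/1.02·[0.7333·0.0000 + 0.2667·1.4954] = 0.3910; exercise value = 0.0000 ≤ continuation, so V_u = 0.3910
Node d (S = 56): continuation = 1/1.02·[0.7333·1.4954 + 0.2667·10.2000] = 3.7418; exercise value = 0.0000 ≤ continuation, so V_d = 3.7418
Node 0 (S = 70): continuation = 1/1.02·[0.7333·0.3910 + 0.2667·3.7418] = 1.2593; exercise value = 0.0000 ≤ continuation, so V_0 = 1.2593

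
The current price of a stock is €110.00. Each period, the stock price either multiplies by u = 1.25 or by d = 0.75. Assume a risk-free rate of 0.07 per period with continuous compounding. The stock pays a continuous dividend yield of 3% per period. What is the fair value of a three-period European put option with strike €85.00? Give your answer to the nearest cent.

€4.19

Per-period risk-free factor R = e^0.07 = 1.0725; dividend-adjusted growth = e^(0.07−0.03) = 1.0408.
Risk-neutral probability p = (1.0408 − 0.75)/(1.25 − 0.75) = 0.2908/0.5000 = 0.5816
Terminal stock prices: S_uuu = 214.8, S_uud = 128.9, S_udd = 77.34, S_ddd = 46.41
Terminal payoffs (K − S): max(-129.8, 0) = 0, max(-43.91, 0) = 0, max(7.656, 0) = 7.656, max(38.59, 0) = 38.59
Node uu (S = 171.9): V_uu = e^(−0.07)·[0.5816·0.0000 + 0.4184·0.0000] = 0.0000
Node ud (S = 103.1): V_ud = e^(−0.07)·[0.5816·0.0000 + 0.4184·7.6562] = 2.9867
Node dd (S = 61.88): V_dd = e^(−0.07)·[0.5816·7.6562 + 0.4184·38.5938] = 19.2072
Node u (S = 137.5): V_u = e^(−0.07)·[0.5816·0.0000 + 0.4184·2.9867] = 1.1651
Node d (S = 82.5): V_d = e^(−0.07)·[0.5816·2.9867 + 0.4184·19.2072] = 9.1122
Node 0 (S = 110): V_0 = e^(−0.07)·[0.5816·1.1651 + 0.4184·9.1122] = 4.1864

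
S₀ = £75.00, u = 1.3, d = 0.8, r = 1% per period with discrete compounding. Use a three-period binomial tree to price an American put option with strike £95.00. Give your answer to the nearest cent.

Risk-neutral probability p = (1 + 0.01 − 0.8)/(1.3 − 0.8) = 0.2100/0.5000 = 0.4200
Terminal stock prices: S_uuu = 164.8, S_uud = 101.4, S_udd = 62.4, S_ddd = 38.4
Terminal payoffs (K − S): max(-69.78, 0) = 0, max(-6.4, 0) = 0, max(32.6, 0) = 32.6, max(56.6, 0) = 56.6
Node uu (S = 126.8): continuation = 1/1.01·[0.4200·0.0000 + 0.5800·0.0000] = 0.0000; exercise value = 0.0000 ≤ continuation, so V_uu = 0.0000
Node ud (S = 78): continuation = 1/1.01·[0.4200·0.0000 + 0.5800·32.6000] = 18.7208; exercise value = 17.0000 ≤ continuation, so V_ud = 18.7208
Node dd (S = 48): continuation = 1/1.01·[0.4200·32.6000 + 0.5800·56.6000] = 46.0594; exercise value = 47.0000 > continuation, so V_dd = 47.0000 (exercise)
Node u (S = 97.5): continuation = 1/1.01·[0.4200·0.0000 + 0.5800·18.7208] = 10.7506; exercise value = 0.0000 ≤ continuation, so V_u = 10.7506
Node d (S = 60): continuation = 1/1.01·[0.4200·18.7208 + 0.5800·47.0000] = 34.7750; exercise value = 35.0000 > continuation, so V_d = 35.0000 (exercise)
Node 0 (S = 75): continuation = 1/1.01·[0.4200·10.7506 + 0.5800·35.0000] = 24.5695; exercise value = 20.0000 ≤ continuation, so V_0 = 24.5695

£24.57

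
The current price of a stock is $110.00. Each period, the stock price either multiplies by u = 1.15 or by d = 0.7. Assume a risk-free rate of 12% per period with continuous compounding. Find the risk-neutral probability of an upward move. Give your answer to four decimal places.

Risk-neutral probability p = (e^0.12 − 0.7)/(1.15 − 0.7) = 0.4275/0.4500 = 0.9500

p = 0.9500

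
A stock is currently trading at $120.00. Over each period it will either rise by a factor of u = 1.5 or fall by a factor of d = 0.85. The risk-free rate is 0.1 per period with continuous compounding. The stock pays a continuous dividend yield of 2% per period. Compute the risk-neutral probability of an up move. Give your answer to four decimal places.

p = 0.3589

Per-period risk-free factor R = e^0.1 = 1.1052; dividend-adjusted growth = e^(0.1−0.02) = 1.0833.
Risk-neutral probability p = (1.0833 − 0.85)/(1.5 − 0.85) = 0.2333/0.6500 = 0.3589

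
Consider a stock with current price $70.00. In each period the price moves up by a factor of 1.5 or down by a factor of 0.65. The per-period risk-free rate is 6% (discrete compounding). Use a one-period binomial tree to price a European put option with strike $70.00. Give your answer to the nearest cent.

Risk-neutral probability p = (1 + 0.06 − 0.65)/(1.5 − 0.65) = 0.4100/0.8500 = 0.4824
Terminal stock prices: S_u = 105, S_d = 45.5
Terminal payoffs (K − S): max(-35, 0) = 0, max(24.5, 0) = 24.5
Node 0 (S = 70): V_0 = 1/1.06·[0.4824·0.0000 + 0.5176·24.5000] = 11.9645

$11.96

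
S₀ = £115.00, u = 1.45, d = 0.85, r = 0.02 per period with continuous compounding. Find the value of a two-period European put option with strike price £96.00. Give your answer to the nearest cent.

Risk-neutral probability p = (e^0.02 − 0.85)/(1.45 − 0.85) = 0.1702/0.6000 = 0.2837
Terminal stock prices: S_uu = 241.8, S_ud = 141.7, S_dd = 83.09
Terminal payoffs (K − S): max(-145.8, 0) = 0, max(-45.74, 0) = 0, max(12.91, 0) = 12.91
Node u (S = 166.8): V_u = e^(−0.02)·[0.2837·0.0000 + 0.7163·0.0000] = 0.0000
Node d (S = 97.75): V_d = e^(−0.02)·[0.2837·0.0000 + 0.7163·12.9125] = 9.0665
Node 0 (S = 115): V_0 = e^(−0.02)·[0.2837·0.0000 + 0.7163·9.0665] = 6.3660

£6.37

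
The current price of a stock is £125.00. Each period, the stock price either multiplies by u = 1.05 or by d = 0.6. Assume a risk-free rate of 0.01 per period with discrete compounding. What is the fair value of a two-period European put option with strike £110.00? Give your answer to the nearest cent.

Risk-neutral probability p = (1 + 0.01 − 0.6)/(1.05 − 0.6) = 0.4100/0.4500 = 0.9111
Terminal stock prices: S_uu = 137.8, S_ud = 78.75, S_dd = 45
Terminal payoffs (K − S): max(-27.81, 0) = 0, max(31.25, 0) = 31.25, max(65, 0) = 65
Node u (S = 131.2): V_u = 1/1.01·[0.9111·0.0000 + 0.0889·31.2500] = 2.7503
Node d (S = 75): V_d = 1/1.01·[0.9111·31.2500 + 0.0889·65.0000] = 33.9109
Node 0 (S = 125): V_0 = 1/1.01·[0.9111·2.7503 + 0.0889·33.9109] = 5.4655

£5.47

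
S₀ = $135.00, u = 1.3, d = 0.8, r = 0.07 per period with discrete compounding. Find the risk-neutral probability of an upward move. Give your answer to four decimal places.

p = 0.5400

Risk-neutral probability p = (1 + 0.07 − 0.8)/(1.3 − 0.8) = 0.2700/0.5000 = 0.5400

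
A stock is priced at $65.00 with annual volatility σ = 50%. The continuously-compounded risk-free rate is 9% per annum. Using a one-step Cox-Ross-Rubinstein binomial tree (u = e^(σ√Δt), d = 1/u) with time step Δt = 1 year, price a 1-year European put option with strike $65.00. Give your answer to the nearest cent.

CRR parameters: u = e^(σ√Δt) = e^(0.5·√1) = 1.6487, d = 1/u = 0.6065
Per-period rate: rΔt = 0.09·1 = 0.09, so R = e^0.09 = 1.0942
Risk-neutral probability p = (e^0.09 − 0.6065)/(1.6487 − 0.6065) = 0.4876/1.0422 = 0.4679
Terminal stock prices: S_u = 107.2, S_d = 39.42
Terminal payoffs (K − S): max(-42.17, 0) = 0, max(25.58, 0) = 25.58
Node 0 (S = 65): V_0 = e^(−0.09)·[0.4679·0.0000 + 0.5321·25.5755] = 12.4374

$12.44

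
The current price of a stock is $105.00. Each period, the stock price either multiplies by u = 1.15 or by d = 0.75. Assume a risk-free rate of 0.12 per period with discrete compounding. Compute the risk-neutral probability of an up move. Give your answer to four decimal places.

p = 0.9250

Risk-neutral probability p = (1 + 0.12 − 0.75)/(1.15 − 0.75) = 0.3700/0.4000 = 0.9250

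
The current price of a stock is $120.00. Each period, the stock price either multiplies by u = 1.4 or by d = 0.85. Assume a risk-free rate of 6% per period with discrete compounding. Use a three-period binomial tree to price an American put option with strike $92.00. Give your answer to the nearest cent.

Risk-neutral probability p = (1 + 0.06 − 0.85)/(1.4 − 0.85) = 0.2100/0.5500 = 0.3818
Terminal stock prices: S_uuu = 329.3, S_uud = 199.9, S_udd = 121.4, S_ddd = 73.69
Terminal payoffs (K − S): max(-237.3, 0) = 0, max(-107.9, 0) = 0, max(-29.38, 0) = 0, max(18.31, 0) = 18.31
Node uu (S = 235.2): continuation = 1/1.06·[0.3818·0.0000 + 0.6182·0.0000] = 0.0000; exercise value = 0.0000 ≤ continuation, so V_uu = 0.0000
Node ud (S = 142.8): continuation = 1/1.06·[0.3818·0.0000 + 0.6182·0.0000] = 0.0000; exercise value = 0.0000 ≤ continuation, so V_ud = 0.0000
Node dd (S = 86.7): continuation = 1/1.06·[0.3818·0.0000 + 0.6182·18.3050] = 10.6753; exercise value = 5.3000 ≤ continuation, so V_dd = 10.6753
Node u (S = 168): continuation = 1/1.06·[0.3818·0.0000 + 0.6182·0.0000] = 0.0000; exercise value = 0.0000 ≤ continuation, so V_u = 0.0000
Node d (S = 102): continuation = 1/1.06·[0.3818·0.0000 + 0.6182·10.6753] = 6.2257; exercise value = 0.0000 ≤ continuation, so V_d = 6.2257
Node 0 (S = 120): continuation = 1/1.06·[0.3818·0.0000 + 0.6182·6.2257] = 3.6308; exercise value = 0.0000 ≤ continuation, so V_0 = 3.6308

$3.63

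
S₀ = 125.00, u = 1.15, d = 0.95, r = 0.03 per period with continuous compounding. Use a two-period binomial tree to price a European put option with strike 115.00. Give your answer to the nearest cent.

Risk-neutral probability p = (e^0.03 − 0.95)/(1.15 − 0.95) = 0.0805/0.2000 = 0.4023
Terminal stock prices: S_uu = 165.3, S_ud = 136.6, S_dd = 112.8
Terminal payoffs (K − S): max(-50.31, 0) = 0, max(-21.56, 0) = 0, max(2.188, 0) = 2.188
Node u (S = 143.8): V_u = e^(−0.03)·[0.4023·0.0000 + 0.5977·0.0000] = 0.0000
Node d (S = 118.8): V_d = e^(−0.03)·[0.4023·0.0000 + 0.5977·2.1875] = 1.2689
Node 0 (S = 125): V_0 = e^(−0.03)·[0.4023·0.0000 + 0.5977·1.2689] = 0.7360

0.74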